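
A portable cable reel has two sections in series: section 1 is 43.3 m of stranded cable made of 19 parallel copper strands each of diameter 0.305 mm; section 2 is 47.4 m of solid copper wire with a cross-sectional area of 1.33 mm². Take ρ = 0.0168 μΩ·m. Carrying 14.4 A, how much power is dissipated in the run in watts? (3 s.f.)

233 W

ρ = 0.0168 μΩ·m = 1.68×10^-8 Ω·m
Section 1: A_strand = π(1.5250e-04)² = 7.306e-08 m²; R₁ = ρL/(N·A_s) = (1.68×10^-8)(43.3)/(19×7.306e-08) = 0.524 Ω
Section 2: A = 1.33 mm² = 1.330e-06 m²
R₂ = (1.68×10^-8)(47.4)/(1.330e-06) = 0.5987 Ω
R = R₁ + R₂ = 1.123 Ω
P = I²R = (14.4)² × 1.123 = 233 W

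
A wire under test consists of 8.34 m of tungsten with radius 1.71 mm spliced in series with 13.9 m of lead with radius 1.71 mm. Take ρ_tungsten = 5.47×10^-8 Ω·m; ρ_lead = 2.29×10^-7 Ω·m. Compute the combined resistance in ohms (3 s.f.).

Segment 1: A = πr² = π(1.7100e-03 m)² = 9.186e-06 m²
R₁ = ρL/A = (5.47×10^-8)(8.34)/(9.186e-06) = 0.04966 Ω
R₂ = (2.29×10^-7)(13.9)/(9.186e-06) = 0.3465 Ω
R = R₁ + R₂ = 0.396 Ω

0.396 Ω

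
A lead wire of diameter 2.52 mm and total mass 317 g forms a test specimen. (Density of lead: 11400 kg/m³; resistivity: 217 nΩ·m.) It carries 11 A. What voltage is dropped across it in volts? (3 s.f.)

ρ = 217 nΩ·m = 2.17×10^-7 Ω·m
A = π(d/2)² = π(1.2600e-03 m)² = 4.9876e-06 m²
L = m/(density·A) = 0.317/(11400×4.9876e-06) = 5.575 m
R = ρL/A = (2.17×10^-7)(5.575)/(4.9876e-06) = 0.2426 Ω
V = IR = 11 × 0.2426 = 2.67 V

2.67 V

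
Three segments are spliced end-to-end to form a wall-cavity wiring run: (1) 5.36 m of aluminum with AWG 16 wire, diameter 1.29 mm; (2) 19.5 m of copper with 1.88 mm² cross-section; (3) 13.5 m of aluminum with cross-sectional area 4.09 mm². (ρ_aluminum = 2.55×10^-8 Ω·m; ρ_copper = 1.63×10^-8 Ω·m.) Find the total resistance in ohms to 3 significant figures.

Seg 1: A = π(1.29/2 mm)² = π(6.4500e-04 m)² = 1.307e-06 m²
R_1 = (2.55×10^-8)(5.36)/(1.307e-06) = 0.1046 Ω
Seg 2: A = 1.88 mm² = 1.880e-06 m²
R_2 = (1.63×10^-8)(19.5)/(1.880e-06) = 0.1691 Ω
Seg 3: A = 4.09 mm² = 4.090e-06 m²
R_3 = (2.55×10^-8)(13.5)/(4.090e-06) = 0.08417 Ω
R_total = R_1 + R_2 + R_3 = 0.358 Ω

0.358 Ω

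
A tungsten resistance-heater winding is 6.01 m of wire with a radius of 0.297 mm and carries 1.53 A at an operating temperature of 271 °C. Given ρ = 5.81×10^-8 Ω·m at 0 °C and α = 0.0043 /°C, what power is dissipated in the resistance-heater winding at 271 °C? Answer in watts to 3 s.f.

6.39 W

A = πr² = π(2.9700e-04 m)² = 2.771e-07 m²
R₍0₎ = ρL/A = (5.81×10^-8)(6.01)/(2.771e-07) = 1.26 Ω
R₍271₎ = R₍0₎(1 + αΔT) = 1.26 × (1 + 0.0043×271) = 2.728 Ω
P = I²R = (1.53)² × 2.728 = 6.39 W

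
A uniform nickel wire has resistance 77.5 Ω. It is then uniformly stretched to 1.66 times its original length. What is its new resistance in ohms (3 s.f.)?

214 Ω

Volume constant ⇒ A' = A/k with k = 1.66. R' = ρ(kL)/(A/k) = k²R.
R' = 2.756 × 77.5 = 214 Ω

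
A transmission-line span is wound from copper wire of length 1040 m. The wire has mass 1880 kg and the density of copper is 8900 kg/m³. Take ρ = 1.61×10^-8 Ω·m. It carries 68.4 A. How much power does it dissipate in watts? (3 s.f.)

386 W

A = m/(density·L) = 1880/(8900×1040) = 2.0311e-04 m²
R = ρL/A = (1.61×10^-8)(1040)/(2.0311e-04) = 0.08244 Ω
P = I²R = (68.4)² × 0.08244 = 386 W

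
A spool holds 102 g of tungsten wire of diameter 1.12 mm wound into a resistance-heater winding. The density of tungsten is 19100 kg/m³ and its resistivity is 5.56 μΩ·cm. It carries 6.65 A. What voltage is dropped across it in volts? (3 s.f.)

2.03 V

ρ = 5.56 μΩ·cm = 5.56×10^-8 Ω·m
A = π(d/2)² = π(5.6000e-04 m)² = 9.8520e-07 m²
L = m/(density·A) = 0.102/(19100×9.8520e-07) = 5.421 m
R = ρL/A = (5.56×10^-8)(5.421)/(9.8520e-07) = 0.3059 Ω
V = IR = 6.65 × 0.3059 = 2.03 V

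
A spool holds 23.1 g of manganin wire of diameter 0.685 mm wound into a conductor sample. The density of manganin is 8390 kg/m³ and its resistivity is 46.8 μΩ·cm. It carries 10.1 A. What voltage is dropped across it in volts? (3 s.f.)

ρ = 46.8 μΩ·cm = 4.68×10^-7 Ω·m
A = π(d/2)² = π(3.4250e-04 m)² = 3.6853e-07 m²
L = m/(density·A) = 0.0231/(8390×3.6853e-07) = 7.471 m
R = ρL/A = (4.68×10^-7)(7.471)/(3.6853e-07) = 9.488 Ω
V = IR = 10.1 × 9.488 = 95.8 V

95.8 V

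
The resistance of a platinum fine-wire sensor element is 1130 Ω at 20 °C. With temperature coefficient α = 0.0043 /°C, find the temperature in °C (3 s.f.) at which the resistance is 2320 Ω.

265 °C

R = R₀(1 + α(T − T₀)) ⇒ T = T₀ + (R/R₀ − 1)/α
T = 20 + (2320/1130 − 1)/0.0043 = 20 + (1.053)/0.0043 = 265 °C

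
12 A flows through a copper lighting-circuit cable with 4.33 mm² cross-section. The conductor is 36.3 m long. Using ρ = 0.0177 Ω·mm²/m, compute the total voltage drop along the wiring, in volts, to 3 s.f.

1.78 V

ρ = 0.0177 Ω·mm²/m = 1.77×10^-8 Ω·m
A = 4.33 mm² = 4.330e-06 m²
R = ρL/A = (1.77×10^-8)(36.3)/(4.330e-06) = 0.1484 Ω
V = IR = 12 × 0.1484 = 1.78 V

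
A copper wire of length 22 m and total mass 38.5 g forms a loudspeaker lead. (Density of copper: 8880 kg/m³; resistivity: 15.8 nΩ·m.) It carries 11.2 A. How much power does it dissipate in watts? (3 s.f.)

ρ = 15.8 nΩ·m = 1.58×10^-8 Ω·m
A = m/(density·L) = 0.0385/(8880×22) = 1.9707e-07 m²
R = ρL/A = (1.58×10^-8)(22)/(1.9707e-07) = 1.764 Ω
P = I²R = (11.2)² × 1.764 = 221 W

221 W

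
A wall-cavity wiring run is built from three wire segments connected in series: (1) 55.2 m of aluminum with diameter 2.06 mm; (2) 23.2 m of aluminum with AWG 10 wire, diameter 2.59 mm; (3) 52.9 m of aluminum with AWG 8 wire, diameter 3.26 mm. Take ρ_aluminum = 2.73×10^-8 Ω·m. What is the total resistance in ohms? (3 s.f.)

Seg 1: A = π(d/2)² = π(1.0300e-03 m)² = 3.333e-06 m²
R_1 = (2.73×10^-8)(55.2)/(3.333e-06) = 0.4521 Ω
Seg 2: A = π(2.59/2 mm)² = π(1.2950e-03 m)² = 5.269e-06 m²
R_2 = (2.73×10^-8)(23.2)/(5.269e-06) = 0.1202 Ω
Seg 3: A = π(3.26/2 mm)² = π(1.6300e-03 m)² = 8.347e-06 m²
R_3 = (2.73×10^-8)(52.9)/(8.347e-06) = 0.173 Ω
R_total = R_1 + R_2 + R_3 = 0.745 Ω

0.745 Ω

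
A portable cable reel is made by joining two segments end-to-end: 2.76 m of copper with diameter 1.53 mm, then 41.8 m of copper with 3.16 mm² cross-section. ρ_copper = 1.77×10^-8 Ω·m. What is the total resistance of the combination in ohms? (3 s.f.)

Segment 1: A = π(d/2)² = π(7.6500e-04 m)² = 1.839e-06 m²
R₁ = ρL/A = (1.77×10^-8)(2.76)/(1.839e-06) = 0.02657 Ω
Segment 2: A = 3.16 mm² = 3.160e-06 m²
R₂ = (1.77×10^-8)(41.8)/(3.160e-06) = 0.2341 Ω
R = R₁ + R₂ = 0.261 Ω

0.261 Ω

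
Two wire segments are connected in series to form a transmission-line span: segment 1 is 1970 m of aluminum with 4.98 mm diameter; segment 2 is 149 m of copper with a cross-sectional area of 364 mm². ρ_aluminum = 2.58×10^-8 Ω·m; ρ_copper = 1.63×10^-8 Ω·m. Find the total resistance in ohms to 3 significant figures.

Segment 1: A = π(d/2)² = π(2.4900e-03 m)² = 1.948e-05 m²
R₁ = ρL/A = (2.58×10^-8)(1970)/(1.948e-05) = 2.609 Ω
Segment 2: A = 364 mm² = 3.640e-04 m²
R₂ = (1.63×10^-8)(149)/(3.640e-04) = 0.006672 Ω
R = R₁ + R₂ = 2.62 Ω

2.62 Ω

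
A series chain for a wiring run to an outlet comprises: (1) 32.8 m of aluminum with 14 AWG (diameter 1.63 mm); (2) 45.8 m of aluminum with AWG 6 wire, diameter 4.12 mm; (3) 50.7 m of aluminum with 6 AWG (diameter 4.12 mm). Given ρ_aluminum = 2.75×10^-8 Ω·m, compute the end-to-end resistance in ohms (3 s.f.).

Seg 1: A = π(1.63/2 mm)² = π(8.1500e-04 m)² = 2.087e-06 m²
R_1 = (2.75×10^-8)(32.8)/(2.087e-06) = 0.4323 Ω
Seg 2: A = π(4.12/2 mm)² = π(2.0600e-03 m)² = 1.333e-05 m²
R_2 = (2.75×10^-8)(45.8)/(1.333e-05) = 0.09447 Ω
Seg 3: A = π(4.12/2 mm)² = π(2.0600e-03 m)² = 1.333e-05 m²
R_3 = (2.75×10^-8)(50.7)/(1.333e-05) = 0.1046 Ω
R_total = R_1 + R_2 + R_3 = 0.631 Ω

0.631 Ω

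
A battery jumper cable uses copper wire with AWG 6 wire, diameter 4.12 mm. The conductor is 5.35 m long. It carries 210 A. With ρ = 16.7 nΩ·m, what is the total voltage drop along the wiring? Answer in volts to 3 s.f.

ρ = 16.7 nΩ·m = 1.67×10^-8 Ω·m
A = π(4.12/2 mm)² = π(2.0600e-03 m)² = 1.333e-05 m²
R = ρL/A = (1.67×10^-8)(5.35)/(1.333e-05) = 0.006702 Ω
V = IR = 210 × 0.006702 = 1.41 V

1.41 V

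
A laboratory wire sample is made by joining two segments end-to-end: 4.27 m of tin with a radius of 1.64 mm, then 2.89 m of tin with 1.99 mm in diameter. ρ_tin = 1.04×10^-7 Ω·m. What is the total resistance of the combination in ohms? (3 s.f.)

0.149 Ω

Segment 1: A = πr² = π(1.6400e-03 m)² = 8.450e-06 m²
R₁ = ρL/A = (1.04×10^-7)(4.27)/(8.450e-06) = 0.05256 Ω
Segment 2: A = π(d/2)² = π(9.9500e-04 m)² = 3.110e-06 m²
R₂ = (1.04×10^-7)(2.89)/(3.110e-06) = 0.09664 Ω
R = R₁ + R₂ = 0.149 Ω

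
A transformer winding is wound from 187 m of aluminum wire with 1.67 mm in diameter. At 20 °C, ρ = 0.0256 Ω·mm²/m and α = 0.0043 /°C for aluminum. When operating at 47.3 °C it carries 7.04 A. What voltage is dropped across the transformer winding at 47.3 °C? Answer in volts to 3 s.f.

ρ = 0.0256 Ω·mm²/m = 2.56×10^-8 Ω·m
A = π(d/2)² = π(8.3500e-04 m)² = 2.190e-06 m²
R₍20₎ = ρL/A = (2.56×10^-8)(187)/(2.190e-06) = 2.186 Ω
R₍47.3₎ = R₍20₎(1 + αΔT) = 2.186 × (1 + 0.0043×27.3) = 2.442 Ω
V = IR = 7.04 × 2.442 = 17.2 V

17.2 V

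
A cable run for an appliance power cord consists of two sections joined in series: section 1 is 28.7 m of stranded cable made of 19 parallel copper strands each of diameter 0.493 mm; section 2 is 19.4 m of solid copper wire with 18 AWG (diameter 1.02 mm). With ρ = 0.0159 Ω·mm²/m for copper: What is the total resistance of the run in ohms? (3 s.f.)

0.503 Ω

ρ = 0.0159 Ω·mm²/m = 1.59×10^-8 Ω·m
Section 1: A_strand = π(2.4650e-04)² = 1.909e-07 m²; R₁ = ρL/(N·A_s) = (1.59×10^-8)(28.7)/(19×1.909e-07) = 0.1258 Ω
Section 2: A = π(1.02/2 mm)² = π(5.1000e-04 m)² = 8.171e-07 m²
R₂ = (1.59×10^-8)(19.4)/(8.171e-07) = 0.3775 Ω
R = R₁ + R₂ = 0.503 Ω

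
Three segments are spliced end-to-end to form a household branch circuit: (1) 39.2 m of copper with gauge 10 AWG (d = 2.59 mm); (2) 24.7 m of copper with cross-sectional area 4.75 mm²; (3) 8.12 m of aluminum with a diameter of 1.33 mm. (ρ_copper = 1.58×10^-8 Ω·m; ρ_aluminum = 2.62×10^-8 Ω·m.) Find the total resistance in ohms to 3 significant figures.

Seg 1: A = π(2.59/2 mm)² = π(1.2950e-03 m)² = 5.269e-06 m²
R_1 = (1.58×10^-8)(39.2)/(5.269e-06) = 0.1176 Ω
Seg 2: A = 4.75 mm² = 4.750e-06 m²
R_2 = (1.58×10^-8)(24.7)/(4.750e-06) = 0.08216 Ω
Seg 3: A = π(d/2)² = π(6.6500e-04 m)² = 1.389e-06 m²
R_3 = (2.62×10^-8)(8.12)/(1.389e-06) = 0.1531 Ω
R_total = R_1 + R_2 + R_3 = 0.353 Ω

0.353 Ω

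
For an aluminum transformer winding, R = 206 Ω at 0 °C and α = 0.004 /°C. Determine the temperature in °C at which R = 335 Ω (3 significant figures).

157 °C

R = R₀(1 + α(T − T₀)) ⇒ T = T₀ + (R/R₀ − 1)/α
T = 0 + (335/206 − 1)/0.004 = 0 + (0.6262)/0.004 = 157 °C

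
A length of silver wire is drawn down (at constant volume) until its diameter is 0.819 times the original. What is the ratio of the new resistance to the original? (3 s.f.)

2.22

Volume constant ⇒ L' = L/r² with r = 0.819. R' = ρL'/A' = ρ(L/r²)/(πr²d₀²/4) = R/r⁴.
Factor = 2.22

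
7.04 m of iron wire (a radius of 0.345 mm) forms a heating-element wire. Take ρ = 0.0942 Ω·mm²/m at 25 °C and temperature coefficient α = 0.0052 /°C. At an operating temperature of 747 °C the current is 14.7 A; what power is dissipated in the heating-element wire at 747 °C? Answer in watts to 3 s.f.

ρ = 0.0942 Ω·mm²/m = 9.42×10^-8 Ω·m
A = πr² = π(3.4500e-04 m)² = 3.739e-07 m²
R₍25₎ = ρL/A = (9.42×10^-8)(7.04)/(3.739e-07) = 1.774 Ω
R₍747₎ = R₍25₎(1 + αΔT) = 1.774 × (1 + 0.0052×722) = 8.432 Ω
P = I²R = (14.7)² × 8.432 = 1820 W

1820 W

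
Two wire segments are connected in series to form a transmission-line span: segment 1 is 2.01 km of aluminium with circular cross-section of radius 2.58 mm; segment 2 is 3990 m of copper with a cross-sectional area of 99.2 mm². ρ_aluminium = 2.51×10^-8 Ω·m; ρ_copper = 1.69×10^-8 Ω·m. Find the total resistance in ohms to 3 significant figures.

Segment 1: A = πr² = π(2.5800e-03 m)² = 2.091e-05 m²
R₁ = ρL/A = (2.51×10^-8)(2010)/(2.091e-05) = 2.413 Ω
Segment 2: A = 99.2 mm² = 9.920e-05 m²
R₂ = (1.69×10^-8)(3990)/(9.920e-05) = 0.6797 Ω
R = R₁ + R₂ = 3.09 Ω

3.09 Ω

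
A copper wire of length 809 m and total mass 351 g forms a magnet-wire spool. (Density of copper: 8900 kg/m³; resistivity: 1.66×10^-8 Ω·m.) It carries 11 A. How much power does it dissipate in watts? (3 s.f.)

A = m/(density·L) = 0.351/(8900×809) = 4.8749e-08 m²
R = ρL/A = (1.66×10^-8)(809)/(4.8749e-08) = 275.5 Ω
P = I²R = (11)² × 275.5 = 33300 W

33300 W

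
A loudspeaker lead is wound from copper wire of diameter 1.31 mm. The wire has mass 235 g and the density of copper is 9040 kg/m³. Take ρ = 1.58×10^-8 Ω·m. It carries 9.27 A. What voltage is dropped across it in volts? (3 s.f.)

A = π(d/2)² = π(6.5500e-04 m)² = 1.3478e-06 m²
L = m/(density·A) = 0.235/(9040×1.3478e-06) = 19.29 m
R = ρL/A = (1.58×10^-8)(19.29)/(1.3478e-06) = 0.2261 Ω
V = IR = 9.27 × 0.2261 = 2.10 V

2.10 V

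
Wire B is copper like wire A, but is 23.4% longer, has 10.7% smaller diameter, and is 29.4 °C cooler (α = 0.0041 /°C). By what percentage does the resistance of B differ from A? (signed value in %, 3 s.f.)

R ∝ ρL/d² with ρ ∝ (1+αΔT), so R_B/R_A = (1 + 23.4/100) × (1 − 10.7/100)⁻² × (1 − 0.0041×29.4)
= 1.234 × 1.254 × 0.8795 = 1.361
(R_B − R_A)/R_A = 1.361 − 1 = 36.1%

36.1%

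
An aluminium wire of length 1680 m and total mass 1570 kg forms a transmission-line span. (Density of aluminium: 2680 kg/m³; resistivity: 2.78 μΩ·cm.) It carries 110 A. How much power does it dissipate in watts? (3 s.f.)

1620 W

ρ = 2.78 μΩ·cm = 2.78×10^-8 Ω·m
A = m/(density·L) = 1570/(2680×1680) = 3.4870e-04 m²
R = ρL/A = (2.78×10^-8)(1680)/(3.4870e-04) = 0.1339 Ω
P = I²R = (110)² × 0.1339 = 1620 W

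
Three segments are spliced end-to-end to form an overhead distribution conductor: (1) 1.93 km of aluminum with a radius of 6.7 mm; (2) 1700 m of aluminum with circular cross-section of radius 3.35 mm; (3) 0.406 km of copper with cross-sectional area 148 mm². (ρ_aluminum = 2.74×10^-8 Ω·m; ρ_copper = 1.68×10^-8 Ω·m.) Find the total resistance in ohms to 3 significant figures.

1.74 Ω

Seg 1: A = πr² = π(6.7000e-03 m)² = 1.410e-04 m²
R_1 = (2.74×10^-8)(1930)/(1.410e-04) = 0.375 Ω
Seg 2: A = πr² = π(3.3500e-03 m)² = 3.526e-05 m²
R_2 = (2.74×10^-8)(1700)/(3.526e-05) = 1.321 Ω
Seg 3: A = 148 mm² = 1.480e-04 m²
R_3 = (1.68×10^-8)(406)/(1.480e-04) = 0.04609 Ω
R_total = R_1 + R_2 + R_3 = 1.74 Ω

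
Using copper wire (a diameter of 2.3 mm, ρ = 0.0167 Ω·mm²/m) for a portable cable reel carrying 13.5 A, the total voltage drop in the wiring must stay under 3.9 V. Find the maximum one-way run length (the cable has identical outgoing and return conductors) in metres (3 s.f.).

35.9 m

ρ = 0.0167 Ω·mm²/m = 1.67×10^-8 Ω·m
A = π(d/2)² = π(1.1500e-03 m)² = 4.155e-06 m²
L_max = V_max·A/(2·ρI) = (3.9)(4.155e-06)/(2×1.67×10^-8×13.5) = 35.9 m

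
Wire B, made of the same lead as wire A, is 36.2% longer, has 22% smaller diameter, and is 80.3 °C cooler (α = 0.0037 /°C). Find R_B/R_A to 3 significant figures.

1.57

R ∝ ρL/d² with ρ ∝ (1+αΔT), so R_B/R_A = (1 + 36.2/100) × (1 − 22/100)⁻² × (1 − 0.0037×80.3)
= 1.362 × 1.644 × 0.7029 = 1.57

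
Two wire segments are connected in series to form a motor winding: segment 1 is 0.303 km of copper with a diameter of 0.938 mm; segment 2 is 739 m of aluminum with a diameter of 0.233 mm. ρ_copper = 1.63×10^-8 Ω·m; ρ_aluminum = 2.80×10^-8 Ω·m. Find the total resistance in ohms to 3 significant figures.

Segment 1: A = π(d/2)² = π(4.6900e-04 m)² = 6.910e-07 m²
R₁ = ρL/A = (1.63×10^-8)(303)/(6.910e-07) = 7.147 Ω
Segment 2: A = π(d/2)² = π(1.1650e-04 m)² = 4.264e-08 m²
R₂ = (2.80×10^-8)(739)/(4.264e-08) = 485.3 Ω
R = R₁ + R₂ = 492 Ω

492 Ω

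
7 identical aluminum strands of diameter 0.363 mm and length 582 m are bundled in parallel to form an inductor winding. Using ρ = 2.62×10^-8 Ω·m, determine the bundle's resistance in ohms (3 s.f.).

A_strand = π(1.8150e-04 m)² = 1.035e-07 m²
R_strand = ρL/A = (2.62×10^-8)(582)/(1.035e-07) = 147.3 Ω
R_total = R_strand/N = 147.3/7 = 21.0 Ω

21.0 Ω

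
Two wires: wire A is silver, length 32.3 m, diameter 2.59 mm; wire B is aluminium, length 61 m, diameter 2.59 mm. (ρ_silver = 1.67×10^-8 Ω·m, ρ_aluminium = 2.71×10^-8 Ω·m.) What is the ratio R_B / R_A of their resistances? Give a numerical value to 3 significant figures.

3.06

R ∝ ρL/d², so R_B/R_A = (ρ_B/ρ_A) × (L_B/L_A)
= (2.71×10^-8/1.67×10^-8) × (61/32.3) = 3.06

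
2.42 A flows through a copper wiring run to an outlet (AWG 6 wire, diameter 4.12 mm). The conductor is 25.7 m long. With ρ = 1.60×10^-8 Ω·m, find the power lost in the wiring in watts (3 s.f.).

0.181 W

A = π(4.12/2 mm)² = π(2.0600e-03 m)² = 1.333e-05 m²
R = ρL/A = (1.60×10^-8)(25.7)/(1.333e-05) = 0.03084 Ω
P = I²R = (2.42)² × 0.03084 = 0.181 W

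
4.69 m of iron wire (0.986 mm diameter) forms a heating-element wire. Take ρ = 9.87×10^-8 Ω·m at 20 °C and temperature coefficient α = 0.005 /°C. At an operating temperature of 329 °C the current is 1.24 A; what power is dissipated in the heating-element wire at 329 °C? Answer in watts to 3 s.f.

A = π(d/2)² = π(4.9300e-04 m)² = 7.636e-07 m²
R₍20₎ = ρL/A = (9.87×10^-8)(4.69)/(7.636e-07) = 0.6062 Ω
R₍329₎ = R₍20₎(1 + αΔT) = 0.6062 × (1 + 0.005×309) = 1.543 Ω
P = I²R = (1.24)² × 1.543 = 2.37 W

2.37 W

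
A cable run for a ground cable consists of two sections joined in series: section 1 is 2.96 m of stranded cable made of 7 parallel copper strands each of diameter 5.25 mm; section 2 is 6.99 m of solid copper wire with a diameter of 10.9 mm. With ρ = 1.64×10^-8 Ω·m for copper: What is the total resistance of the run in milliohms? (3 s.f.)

1.55 mΩ

Section 1: A_strand = π(2.6250e-03)² = 2.165e-05 m²; R₁ = ρL/(N·A_s) = (1.64×10^-8)(2.96)/(7×2.165e-05) = 3.204×10^-4 Ω
Section 2: A = π(d/2)² = π(5.4500e-03 m)² = 9.331e-05 m²
R₂ = (1.64×10^-8)(6.99)/(9.331e-05) = 0.001229 Ω
R = R₁ + R₂ = 1.55 mΩ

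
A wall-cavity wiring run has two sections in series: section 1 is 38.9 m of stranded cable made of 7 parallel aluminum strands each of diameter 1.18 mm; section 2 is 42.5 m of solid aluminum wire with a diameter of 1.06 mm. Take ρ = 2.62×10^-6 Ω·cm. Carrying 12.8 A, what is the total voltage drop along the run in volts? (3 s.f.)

ρ = 2.62×10^-6 Ω·cm = 2.62×10^-8 Ω·m
Section 1: A_strand = π(5.9000e-04)² = 1.094e-06 m²; R₁ = ρL/(N·A_s) = (2.62×10^-8)(38.9)/(7×1.094e-06) = 0.1331 Ω
Section 2: A = π(d/2)² = π(5.3000e-04 m)² = 8.825e-07 m²
R₂ = (2.62×10^-8)(42.5)/(8.825e-07) = 1.262 Ω
R = R₁ + R₂ = 1.395 Ω
V = IR = 12.8 × 1.395 = 17.9 V

17.9 V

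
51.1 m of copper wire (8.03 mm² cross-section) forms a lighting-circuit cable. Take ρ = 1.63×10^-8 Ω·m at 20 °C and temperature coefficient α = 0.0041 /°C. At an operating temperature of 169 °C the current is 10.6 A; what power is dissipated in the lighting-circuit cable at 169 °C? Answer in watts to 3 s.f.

A = 8.03 mm² = 8.030e-06 m²
R₍20₎ = ρL/A = (1.63×10^-8)(51.1)/(8.030e-06) = 0.1037 Ω
R₍169₎ = R₍20₎(1 + αΔT) = 0.1037 × (1 + 0.0041×149) = 0.1671 Ω
P = I²R = (10.6)² × 0.1671 = 18.8 W

18.8 W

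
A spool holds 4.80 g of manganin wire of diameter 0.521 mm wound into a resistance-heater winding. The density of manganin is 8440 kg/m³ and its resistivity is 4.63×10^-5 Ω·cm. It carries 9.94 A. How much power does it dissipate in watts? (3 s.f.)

ρ = 4.63×10^-5 Ω·cm = 4.63×10^-7 Ω·m
A = π(d/2)² = π(2.6050e-04 m)² = 2.1319e-07 m²
L = m/(density·A) = 0.0048/(8440×2.1319e-07) = 2.668 m
R = ρL/A = (4.63×10^-7)(2.668)/(2.1319e-07) = 5.794 Ω
P = I²R = (9.94)² × 5.794 = 572 W

572 W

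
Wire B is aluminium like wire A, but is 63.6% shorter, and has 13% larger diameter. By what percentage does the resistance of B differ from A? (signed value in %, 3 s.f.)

R ∝ L/d², so R_B/R_A = (1 − 63.6/100) × (1 + 13/100)⁻²
= 0.364 × 0.7832 = 0.2851
(R_B − R_A)/R_A = 0.2851 − 1 = -71.5%

-71.5%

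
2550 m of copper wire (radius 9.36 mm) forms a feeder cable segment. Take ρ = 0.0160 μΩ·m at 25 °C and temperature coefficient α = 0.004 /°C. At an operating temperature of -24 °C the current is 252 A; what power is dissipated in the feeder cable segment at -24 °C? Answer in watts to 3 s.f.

7570 W

ρ = 0.0160 μΩ·m = 1.60×10^-8 Ω·m
A = πr² = π(9.3600e-03 m)² = 2.752e-04 m²
R₍25₎ = ρL/A = (1.60×10^-8)(2550)/(2.752e-04) = 0.1482 Ω
R₍-24₎ = R₍25₎(1 + αΔT) = 0.1482 × (1 + 0.004×-49) = 0.1192 Ω
P = I²R = (252)² × 0.1192 = 7570 W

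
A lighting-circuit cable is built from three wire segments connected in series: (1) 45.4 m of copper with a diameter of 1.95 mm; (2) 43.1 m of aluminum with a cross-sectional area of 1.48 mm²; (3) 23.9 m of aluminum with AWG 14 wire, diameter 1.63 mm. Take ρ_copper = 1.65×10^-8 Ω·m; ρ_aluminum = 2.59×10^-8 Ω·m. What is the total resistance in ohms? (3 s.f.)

Seg 1: A = π(d/2)² = π(9.7500e-04 m)² = 2.986e-06 m²
R_1 = (1.65×10^-8)(45.4)/(2.986e-06) = 0.2508 Ω
Seg 2: A = 1.48 mm² = 1.480e-06 m²
R_2 = (2.59×10^-8)(43.1)/(1.480e-06) = 0.7542 Ω
Seg 3: A = π(1.63/2 mm)² = π(8.1500e-04 m)² = 2.087e-06 m²
R_3 = (2.59×10^-8)(23.9)/(2.087e-06) = 0.2966 Ω
R_total = R_1 + R_2 + R_3 = 1.30 Ω

1.30 Ω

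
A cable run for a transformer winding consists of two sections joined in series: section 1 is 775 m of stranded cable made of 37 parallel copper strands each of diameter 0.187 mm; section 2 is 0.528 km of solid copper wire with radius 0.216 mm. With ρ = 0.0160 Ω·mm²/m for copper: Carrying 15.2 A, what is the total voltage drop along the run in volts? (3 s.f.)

1060 V

ρ = 0.0160 Ω·mm²/m = 1.60×10^-8 Ω·m
Section 1: A_strand = π(9.3500e-05)² = 2.746e-08 m²; R₁ = ρL/(N·A_s) = (1.60×10^-8)(775)/(37×2.746e-08) = 12.2 Ω
Section 2: A = πr² = π(2.1600e-04 m)² = 1.466e-07 m²
R₂ = (1.60×10^-8)(528)/(1.466e-07) = 57.64 Ω
R = R₁ + R₂ = 69.84 Ω
V = IR = 15.2 × 69.84 = 1060 V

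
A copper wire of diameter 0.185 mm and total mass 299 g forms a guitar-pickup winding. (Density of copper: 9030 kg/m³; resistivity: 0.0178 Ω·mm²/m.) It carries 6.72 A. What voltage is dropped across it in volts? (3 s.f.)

5480 V

ρ = 0.0178 Ω·mm²/m = 1.78×10^-8 Ω·m
A = π(d/2)² = π(9.2500e-05 m)² = 2.6880e-08 m²
L = m/(density·A) = 0.299/(9030×2.6880e-08) = 1232 m
R = ρL/A = (1.78×10^-8)(1232)/(2.6880e-08) = 815.7 Ω
V = IR = 6.72 × 815.7 = 5480 V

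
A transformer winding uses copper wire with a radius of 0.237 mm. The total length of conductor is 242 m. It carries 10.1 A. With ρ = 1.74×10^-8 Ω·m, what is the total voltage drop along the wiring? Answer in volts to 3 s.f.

241 V

A = πr² = π(2.3700e-04 m)² = 1.765e-07 m²
R = ρL/A = (1.74×10^-8)(242)/(1.765e-07) = 23.86 Ω
V = IR = 10.1 × 23.86 = 241 V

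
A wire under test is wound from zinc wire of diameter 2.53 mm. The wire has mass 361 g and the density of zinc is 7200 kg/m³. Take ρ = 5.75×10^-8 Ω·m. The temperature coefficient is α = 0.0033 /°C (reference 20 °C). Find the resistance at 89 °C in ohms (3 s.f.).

0.140 Ω

A = π(d/2)² = π(1.2650e-03 m)² = 5.0273e-06 m²
L = m/(density·A) = 0.361/(7200×5.0273e-06) = 9.973 m
R = ρL/A = (5.75×10^-8)(9.973)/(5.0273e-06) = 0.1141 Ω
R(89 °C) = 0.1141 × (1 + 0.0033×69) = 0.140 Ω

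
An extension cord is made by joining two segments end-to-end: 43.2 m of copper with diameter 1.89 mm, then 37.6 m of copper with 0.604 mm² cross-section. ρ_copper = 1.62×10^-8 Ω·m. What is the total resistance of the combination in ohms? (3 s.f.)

1.26 Ω

Segment 1: A = π(d/2)² = π(9.4500e-04 m)² = 2.806e-06 m²
R₁ = ρL/A = (1.62×10^-8)(43.2)/(2.806e-06) = 0.2495 Ω
Segment 2: A = 0.604 mm² = 6.040e-07 m²
R₂ = (1.62×10^-8)(37.6)/(6.040e-07) = 1.008 Ω
R = R₁ + R₂ = 1.26 Ω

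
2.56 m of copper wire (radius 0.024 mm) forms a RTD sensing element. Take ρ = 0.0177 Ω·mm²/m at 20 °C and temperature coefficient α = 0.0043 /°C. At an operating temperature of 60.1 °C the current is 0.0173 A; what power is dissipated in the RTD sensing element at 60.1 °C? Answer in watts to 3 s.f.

ρ = 0.0177 Ω·mm²/m = 1.77×10^-8 Ω·m
A = πr² = π(2.4000e-05 m)² = 1.810e-09 m²
R₍20₎ = ρL/A = (1.77×10^-8)(2.56)/(1.810e-09) = 25.04 Ω
R₍60.1₎ = R₍20₎(1 + αΔT) = 25.04 × (1 + 0.0043×40.1) = 29.36 Ω
P = I²R = (0.0173)² × 29.36 = 0.00879 W

0.00879 W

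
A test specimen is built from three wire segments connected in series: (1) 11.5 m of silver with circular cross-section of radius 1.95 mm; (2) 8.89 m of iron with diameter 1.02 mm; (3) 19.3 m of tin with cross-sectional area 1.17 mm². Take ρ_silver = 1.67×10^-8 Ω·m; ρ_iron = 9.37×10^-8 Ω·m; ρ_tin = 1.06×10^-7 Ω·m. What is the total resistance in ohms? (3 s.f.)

2.78 Ω

Seg 1: A = πr² = π(1.9500e-03 m)² = 1.195e-05 m²
R_1 = (1.67×10^-8)(11.5)/(1.195e-05) = 0.01608 Ω
Seg 2: A = π(d/2)² = π(5.1000e-04 m)² = 8.171e-07 m²
R_2 = (9.37×10^-8)(8.89)/(8.171e-07) = 1.019 Ω
Seg 3: A = 1.17 mm² = 1.170e-06 m²
R_3 = (1.06×10^-7)(19.3)/(1.170e-06) = 1.749 Ω
R_total = R_1 + R_2 + R_3 = 2.78 Ω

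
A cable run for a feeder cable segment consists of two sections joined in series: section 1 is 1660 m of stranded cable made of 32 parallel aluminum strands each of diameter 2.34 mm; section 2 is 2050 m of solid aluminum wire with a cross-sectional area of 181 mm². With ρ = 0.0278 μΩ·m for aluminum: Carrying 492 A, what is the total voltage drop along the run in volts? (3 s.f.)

ρ = 0.0278 μΩ·m = 2.78×10^-8 Ω·m
Section 1: A_strand = π(1.1700e-03)² = 4.301e-06 m²; R₁ = ρL/(N·A_s) = (2.78×10^-8)(1660)/(32×4.301e-06) = 0.3353 Ω
Section 2: A = 181 mm² = 1.810e-04 m²
R₂ = (2.78×10^-8)(2050)/(1.810e-04) = 0.3149 Ω
R = R₁ + R₂ = 0.6502 Ω
V = IR = 492 × 0.6502 = 320 V

320 V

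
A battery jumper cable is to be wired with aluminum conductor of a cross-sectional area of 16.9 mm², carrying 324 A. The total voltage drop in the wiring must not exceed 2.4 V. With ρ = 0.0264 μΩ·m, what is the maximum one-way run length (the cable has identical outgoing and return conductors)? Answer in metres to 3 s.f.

2.37 m

ρ = 0.0264 μΩ·m = 2.64×10^-8 Ω·m
A = 16.9 mm² = 1.690e-05 m²
L_max = V_max·A/(2·ρI) = (2.4)(1.690e-05)/(2×2.64×10^-8×324) = 2.37 m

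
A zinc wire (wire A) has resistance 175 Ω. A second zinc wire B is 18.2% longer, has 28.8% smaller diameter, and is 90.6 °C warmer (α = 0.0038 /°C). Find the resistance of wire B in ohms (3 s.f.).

R ∝ ρL/d² with ρ ∝ (1+αΔT), so R_B/R_A = (1 + 18.2/100) × (1 − 28.8/100)⁻² × (1 + 0.0038×90.6)
= 1.182 × 1.973 × 1.344 = 3.134
R_B = 3.134 × 175 = 549 Ω

549 Ω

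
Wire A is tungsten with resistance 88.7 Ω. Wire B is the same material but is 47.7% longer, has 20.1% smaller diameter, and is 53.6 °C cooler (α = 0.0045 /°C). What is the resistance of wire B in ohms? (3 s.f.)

R ∝ ρL/d² with ρ ∝ (1+αΔT), so R_B/R_A = (1 + 47.7/100) × (1 − 20.1/100)⁻² × (1 − 0.0045×53.6)
= 1.477 × 1.566 × 0.7588 = 1.756
R_B = 1.756 × 88.7 = 156 Ω

156 Ω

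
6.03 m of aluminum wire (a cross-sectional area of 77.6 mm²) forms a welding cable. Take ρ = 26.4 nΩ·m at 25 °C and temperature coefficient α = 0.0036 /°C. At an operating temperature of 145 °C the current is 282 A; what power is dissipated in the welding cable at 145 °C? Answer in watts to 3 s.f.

ρ = 26.4 nΩ·m = 2.64×10^-8 Ω·m
A = 77.6 mm² = 7.760e-05 m²
R₍25₎ = ρL/A = (2.64×10^-8)(6.03)/(7.760e-05) = 0.002051 Ω
R₍145₎ = R₍25₎(1 + αΔT) = 0.002051 × (1 + 0.0036×120) = 0.002938 Ω
P = I²R = (282)² × 0.002938 = 234 W

234 W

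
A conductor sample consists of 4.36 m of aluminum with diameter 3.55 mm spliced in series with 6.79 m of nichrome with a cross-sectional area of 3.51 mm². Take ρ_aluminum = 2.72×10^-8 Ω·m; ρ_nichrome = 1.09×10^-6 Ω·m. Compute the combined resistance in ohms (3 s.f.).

2.12 Ω

Segment 1: A = π(d/2)² = π(1.7750e-03 m)² = 9.898e-06 m²
R₁ = ρL/A = (2.72×10^-8)(4.36)/(9.898e-06) = 0.01198 Ω
Segment 2: A = 3.51 mm² = 3.510e-06 m²
R₂ = (1.09×10^-6)(6.79)/(3.510e-06) = 2.109 Ω
R = R₁ + R₂ = 2.12 Ω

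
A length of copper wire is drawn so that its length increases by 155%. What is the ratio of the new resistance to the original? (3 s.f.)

k = 1 + 155/100 = 2.55; volume constant ⇒ A' = A/k, so R' = k²R.
Factor = 6.50

6.50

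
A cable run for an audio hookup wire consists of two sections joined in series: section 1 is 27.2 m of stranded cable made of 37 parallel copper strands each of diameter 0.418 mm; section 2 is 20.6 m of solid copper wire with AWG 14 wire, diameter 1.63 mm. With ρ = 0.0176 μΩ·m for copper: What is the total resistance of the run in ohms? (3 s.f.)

ρ = 0.0176 μΩ·m = 1.76×10^-8 Ω·m
Section 1: A_strand = π(2.0900e-04)² = 1.372e-07 m²; R₁ = ρL/(N·A_s) = (1.76×10^-8)(27.2)/(37×1.372e-07) = 0.09428 Ω
Section 2: A = π(1.63/2 mm)² = π(8.1500e-04 m)² = 2.087e-06 m²
R₂ = (1.76×10^-8)(20.6)/(2.087e-06) = 0.1737 Ω
R = R₁ + R₂ = 0.268 Ω

0.268 Ω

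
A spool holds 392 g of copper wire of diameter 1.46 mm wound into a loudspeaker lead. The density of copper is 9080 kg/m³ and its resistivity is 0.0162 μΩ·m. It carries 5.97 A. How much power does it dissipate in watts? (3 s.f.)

8.89 W

ρ = 0.0162 μΩ·m = 1.62×10^-8 Ω·m
A = π(d/2)² = π(7.3000e-04 m)² = 1.6742e-06 m²
L = m/(density·A) = 0.392/(9080×1.6742e-06) = 25.79 m
R = ρL/A = (1.62×10^-8)(25.79)/(1.6742e-06) = 0.2495 Ω
P = I²R = (5.97)² × 0.2495 = 8.89 W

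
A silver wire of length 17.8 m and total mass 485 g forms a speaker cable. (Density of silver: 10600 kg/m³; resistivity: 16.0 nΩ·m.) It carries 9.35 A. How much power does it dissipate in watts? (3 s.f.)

9.69 W

ρ = 16.0 nΩ·m = 1.60×10^-8 Ω·m
A = m/(density·L) = 0.485/(10600×17.8) = 2.5705e-06 m²
R = ρL/A = (1.60×10^-8)(17.8)/(2.5705e-06) = 0.1108 Ω
P = I²R = (9.35)² × 0.1108 = 9.69 W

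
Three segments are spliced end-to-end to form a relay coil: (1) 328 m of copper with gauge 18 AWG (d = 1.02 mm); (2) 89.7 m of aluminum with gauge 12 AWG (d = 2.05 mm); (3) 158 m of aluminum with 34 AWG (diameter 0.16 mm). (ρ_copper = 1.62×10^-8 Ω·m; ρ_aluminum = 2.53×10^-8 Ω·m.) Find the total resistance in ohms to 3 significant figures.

206 Ω

Seg 1: A = π(1.02/2 mm)² = π(5.1000e-04 m)² = 8.171e-07 m²
R_1 = (1.62×10^-8)(328)/(8.171e-07) = 6.503 Ω
Seg 2: A = π(2.05/2 mm)² = π(1.0250e-03 m)² = 3.301e-06 m²
R_2 = (2.53×10^-8)(89.7)/(3.301e-06) = 0.6876 Ω
Seg 3: A = π(0.16/2 mm)² = π(8.0000e-05 m)² = 2.011e-08 m²
R_3 = (2.53×10^-8)(158)/(2.011e-08) = 198.8 Ω
R_total = R_1 + R_2 + R_3 = 206 Ω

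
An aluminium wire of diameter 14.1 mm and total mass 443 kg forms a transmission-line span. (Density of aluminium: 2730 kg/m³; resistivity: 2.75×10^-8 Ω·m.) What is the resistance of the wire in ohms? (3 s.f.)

0.183 Ω

A = π(d/2)² = π(7.0500e-03 m)² = 1.5615e-04 m²
L = m/(density·A) = 443/(2730×1.5615e-04) = 1039 m
R = ρL/A = (2.75×10^-8)(1039)/(1.5615e-04) = 0.183 Ω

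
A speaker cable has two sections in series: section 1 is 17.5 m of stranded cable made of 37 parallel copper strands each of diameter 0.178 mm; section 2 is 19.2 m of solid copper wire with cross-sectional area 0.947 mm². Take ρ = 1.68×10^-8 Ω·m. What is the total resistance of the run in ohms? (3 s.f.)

Section 1: A_strand = π(8.9000e-05)² = 2.488e-08 m²; R₁ = ρL/(N·A_s) = (1.68×10^-8)(17.5)/(37×2.488e-08) = 0.3193 Ω
Section 2: A = 0.947 mm² = 9.470e-07 m²
R₂ = (1.68×10^-8)(19.2)/(9.470e-07) = 0.3406 Ω
R = R₁ + R₂ = 0.660 Ω

0.660 Ω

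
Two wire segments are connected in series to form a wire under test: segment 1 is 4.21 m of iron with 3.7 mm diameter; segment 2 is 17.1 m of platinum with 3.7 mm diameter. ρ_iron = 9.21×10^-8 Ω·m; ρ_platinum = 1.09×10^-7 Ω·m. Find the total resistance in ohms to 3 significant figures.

Segment 1: A = π(d/2)² = π(1.8500e-03 m)² = 1.075e-05 m²
R₁ = ρL/A = (9.21×10^-8)(4.21)/(1.075e-05) = 0.03606 Ω
R₂ = (1.09×10^-7)(17.1)/(1.075e-05) = 0.1734 Ω
R = R₁ + R₂ = 0.209 Ω

0.209 Ω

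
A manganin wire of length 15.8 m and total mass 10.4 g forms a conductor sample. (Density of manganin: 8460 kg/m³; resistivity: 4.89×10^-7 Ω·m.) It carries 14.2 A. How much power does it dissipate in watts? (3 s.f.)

A = m/(density·L) = 0.0104/(8460×15.8) = 7.7805e-08 m²
R = ρL/A = (4.89×10^-7)(15.8)/(7.7805e-08) = 99.3 Ω
P = I²R = (14.2)² × 99.3 = 20000 W

20000 W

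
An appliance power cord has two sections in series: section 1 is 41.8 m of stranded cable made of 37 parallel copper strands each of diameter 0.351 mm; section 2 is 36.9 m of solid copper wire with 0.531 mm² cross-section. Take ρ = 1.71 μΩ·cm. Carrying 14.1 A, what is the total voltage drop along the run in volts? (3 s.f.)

19.6 V

ρ = 1.71 μΩ·cm = 1.71×10^-8 Ω·m
Section 1: A_strand = π(1.7550e-04)² = 9.676e-08 m²; R₁ = ρL/(N·A_s) = (1.71×10^-8)(41.8)/(37×9.676e-08) = 0.1996 Ω
Section 2: A = 0.531 mm² = 5.310e-07 m²
R₂ = (1.71×10^-8)(36.9)/(5.310e-07) = 1.188 Ω
R = R₁ + R₂ = 1.388 Ω
V = IR = 14.1 × 1.388 = 19.6 V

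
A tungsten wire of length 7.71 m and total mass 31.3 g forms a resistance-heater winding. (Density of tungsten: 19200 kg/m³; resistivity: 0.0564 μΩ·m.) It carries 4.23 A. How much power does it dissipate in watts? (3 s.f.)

ρ = 0.0564 μΩ·m = 5.64×10^-8 Ω·m
A = m/(density·L) = 0.0313/(19200×7.71) = 2.1144e-07 m²
R = ρL/A = (5.64×10^-8)(7.71)/(2.1144e-07) = 2.057 Ω
P = I²R = (4.23)² × 2.057 = 36.8 W

36.8 W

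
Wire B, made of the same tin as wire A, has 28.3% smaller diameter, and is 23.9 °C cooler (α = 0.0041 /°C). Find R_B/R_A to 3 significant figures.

R ∝ ρL/d² with ρ ∝ (1+αΔT), so R_B/R_A = (1 − 28.3/100)⁻² × (1 − 0.0041×23.9)
= 1.945 × 0.902 = 1.75

1.75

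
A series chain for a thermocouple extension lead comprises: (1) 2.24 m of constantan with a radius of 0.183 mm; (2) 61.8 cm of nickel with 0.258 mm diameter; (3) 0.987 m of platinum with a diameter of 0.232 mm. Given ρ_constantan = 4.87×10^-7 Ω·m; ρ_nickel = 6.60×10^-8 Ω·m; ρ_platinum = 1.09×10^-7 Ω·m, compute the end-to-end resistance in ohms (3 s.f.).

13.7 Ω

Seg 1: A = πr² = π(1.8300e-04 m)² = 1.052e-07 m²
R_1 = (4.87×10^-7)(2.24)/(1.052e-07) = 10.37 Ω
Seg 2: A = π(d/2)² = π(1.2900e-04 m)² = 5.228e-08 m²
R_2 = (6.60×10^-8)(0.618)/(5.228e-08) = 0.7802 Ω
Seg 3: A = π(d/2)² = π(1.1600e-04 m)² = 4.227e-08 m²
R_3 = (1.09×10^-7)(0.987)/(4.227e-08) = 2.545 Ω
R_total = R_1 + R_2 + R_3 = 13.7 Ω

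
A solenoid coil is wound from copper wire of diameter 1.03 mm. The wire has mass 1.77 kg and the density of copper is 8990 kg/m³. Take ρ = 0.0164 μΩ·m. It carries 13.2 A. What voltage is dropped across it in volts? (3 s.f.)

61.4 V

ρ = 0.0164 μΩ·m = 1.64×10^-8 Ω·m
A = π(d/2)² = π(5.1500e-04 m)² = 8.3323e-07 m²
L = m/(density·A) = 1.77/(8990×8.3323e-07) = 236.3 m
R = ρL/A = (1.64×10^-8)(236.3)/(8.3323e-07) = 4.651 Ω
V = IR = 13.2 × 4.651 = 61.4 V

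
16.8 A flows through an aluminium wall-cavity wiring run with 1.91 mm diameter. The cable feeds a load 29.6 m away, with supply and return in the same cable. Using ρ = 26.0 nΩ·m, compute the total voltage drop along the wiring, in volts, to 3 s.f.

ρ = 26.0 nΩ·m = 2.60×10^-8 Ω·m
A = π(d/2)² = π(9.5500e-04 m)² = 2.865e-06 m²
Total conductor length (both ways) L = 2 × 29.6 = 59.2 m
R = ρL/A = (2.60×10^-8)(59.2)/(2.865e-06) = 0.5372 Ω
V = IR = 16.8 × 0.5372 = 9.03 V

9.03 V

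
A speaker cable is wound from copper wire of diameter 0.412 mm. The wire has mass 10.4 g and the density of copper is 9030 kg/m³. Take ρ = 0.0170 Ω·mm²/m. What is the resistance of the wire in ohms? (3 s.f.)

ρ = 0.0170 Ω·mm²/m = 1.70×10^-8 Ω·m
A = π(d/2)² = π(2.0600e-04 m)² = 1.3332e-07 m²
L = m/(density·A) = 0.0104/(9030×1.3332e-07) = 8.639 m
R = ρL/A = (1.70×10^-8)(8.639)/(1.3332e-07) = 1.10 Ω

1.10 Ω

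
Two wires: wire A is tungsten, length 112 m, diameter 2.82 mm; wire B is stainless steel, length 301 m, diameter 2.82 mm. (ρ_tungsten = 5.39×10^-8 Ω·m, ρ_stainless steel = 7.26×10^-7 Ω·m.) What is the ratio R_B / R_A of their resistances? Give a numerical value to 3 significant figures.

R ∝ ρL/d², so R_B/R_A = (ρ_B/ρ_A) × (L_B/L_A)
= (7.26×10^-7/5.39×10^-8) × (301/112) = 36.2

36.2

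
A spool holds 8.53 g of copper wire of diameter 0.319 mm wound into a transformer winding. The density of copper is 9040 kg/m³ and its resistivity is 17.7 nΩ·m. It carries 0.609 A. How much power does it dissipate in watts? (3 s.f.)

0.970 W

ρ = 17.7 nΩ·m = 1.77×10^-8 Ω·m
A = π(d/2)² = π(1.5950e-04 m)² = 7.9923e-08 m²
L = m/(density·A) = 0.00853/(9040×7.9923e-08) = 11.81 m
R = ρL/A = (1.77×10^-8)(11.81)/(7.9923e-08) = 2.615 Ω
P = I²R = (0.609)² × 2.615 = 0.970 W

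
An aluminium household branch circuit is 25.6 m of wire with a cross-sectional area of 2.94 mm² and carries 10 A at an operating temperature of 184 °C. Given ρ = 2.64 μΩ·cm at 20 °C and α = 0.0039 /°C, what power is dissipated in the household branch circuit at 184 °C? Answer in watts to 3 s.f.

ρ = 2.64 μΩ·cm = 2.64×10^-8 Ω·m
A = 2.94 mm² = 2.940e-06 m²
R₍20₎ = ρL/A = (2.64×10^-8)(25.6)/(2.940e-06) = 0.2299 Ω
R₍184₎ = R₍20₎(1 + αΔT) = 0.2299 × (1 + 0.0039×164) = 0.3769 Ω
P = I²R = (10)² × 0.3769 = 37.7 W

37.7 W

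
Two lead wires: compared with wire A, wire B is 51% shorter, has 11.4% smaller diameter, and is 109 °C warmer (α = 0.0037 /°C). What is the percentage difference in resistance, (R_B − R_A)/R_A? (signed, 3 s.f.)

-12.4%

R ∝ ρL/d² with ρ ∝ (1+αΔT), so R_B/R_A = (1 − 51/100) × (1 − 11.4/100)⁻² × (1 + 0.0037×109)
= 0.49 × 1.274 × 1.403 = 0.876
(R_B − R_A)/R_A = 0.876 − 1 = -12.4%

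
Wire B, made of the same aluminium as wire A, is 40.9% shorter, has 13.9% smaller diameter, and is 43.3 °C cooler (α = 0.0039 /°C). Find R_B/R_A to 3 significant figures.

0.663

R ∝ ρL/d² with ρ ∝ (1+αΔT), so R_B/R_A = (1 − 40.9/100) × (1 − 13.9/100)⁻² × (1 − 0.0039×43.3)
= 0.591 × 1.349 × 0.8311 = 0.663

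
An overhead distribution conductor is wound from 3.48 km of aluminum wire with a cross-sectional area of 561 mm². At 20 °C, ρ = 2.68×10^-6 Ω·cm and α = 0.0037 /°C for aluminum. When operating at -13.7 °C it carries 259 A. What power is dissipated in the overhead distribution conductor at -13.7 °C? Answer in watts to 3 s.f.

9760 W

ρ = 2.68×10^-6 Ω·cm = 2.68×10^-8 Ω·m
A = 561 mm² = 5.610e-04 m²
R₍20₎ = ρL/A = (2.68×10^-8)(3480)/(5.610e-04) = 0.1662 Ω
R₍-13.7₎ = R₍20₎(1 + αΔT) = 0.1662 × (1 + 0.0037×-33.7) = 0.1455 Ω
P = I²R = (259)² × 0.1455 = 9760 W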